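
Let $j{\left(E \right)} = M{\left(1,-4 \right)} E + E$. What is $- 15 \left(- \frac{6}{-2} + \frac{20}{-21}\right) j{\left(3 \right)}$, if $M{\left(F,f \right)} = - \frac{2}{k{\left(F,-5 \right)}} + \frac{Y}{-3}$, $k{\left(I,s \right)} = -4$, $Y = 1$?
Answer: $- \frac{215}{2} \approx -107.5$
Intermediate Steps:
$M{\left(F,f \right)} = \frac{1}{6}$ ($M{\left(F,f \right)} = - \frac{2}{-4} + 1 \frac{1}{-3} = \left(-2\right) \left(- \frac{1}{4}\right) + 1 \left(- \frac{1}{3}\right) = \frac{1}{2} - \frac{1}{3} = \frac{1}{6}$)
$j{\left(E \right)} = \frac{7 E}{6}$ ($j{\left(E \right)} = \frac{E}{6} + E = \frac{7 E}{6}$)
$- 15 \left(- \frac{6}{-2} + \frac{20}{-21}\right) j{\left(3 \right)} = - 15 \left(- \frac{6}{-2} + \frac{20}{-21}\right) \frac{7}{6} \cdot 3 = - 15 \left(\left(-6\right) \left(- \frac{1}{2}\right) + 20 \left(- \frac{1}{21}\right)\right) \frac{7}{2} = - 15 \left(3 - \frac{20}{21}\right) \frac{7}{2} = \left(-15\right) \frac{43}{21} \cdot \frac{7}{2} = \left(- \frac{215}{7}\right) \frac{7}{2} = - \frac{215}{2}$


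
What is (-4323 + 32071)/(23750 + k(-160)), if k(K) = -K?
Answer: 13874/11955 ≈ 1.1605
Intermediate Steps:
(-4323 + 32071)/(23750 + k(-160)) = (-4323 + 32071)/(23750 - 1*(-160)) = 27748/(23750 + 160) = 27748/23910 = 27748*(1/23910) = 13874/11955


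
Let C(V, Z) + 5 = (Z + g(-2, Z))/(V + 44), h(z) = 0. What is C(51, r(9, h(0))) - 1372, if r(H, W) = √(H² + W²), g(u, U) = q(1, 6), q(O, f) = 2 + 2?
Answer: -130802/95 ≈ -1376.9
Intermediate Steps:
q(O, f) = 4
g(u, U) = 4
C(V, Z) = -5 + (4 + Z)/(44 + V) (C(V, Z) = -5 + (Z + 4)/(V + 44) = -5 + (4 + Z)/(44 + V))
C(51, r(9, h(0))) - 1372 = (-216 + √(9² + 0²) - 5*51)/(44 + 51) - 1372 = (-216 + √(81 + 0) - 255)/95 - 1372 = (-216 + √81 - 255)/95 - 1372 = (-216 + 9 - 255)/95 - 1372 = (1/95)*(-462) - 1372 = -462/95 - 1372 = -130802/95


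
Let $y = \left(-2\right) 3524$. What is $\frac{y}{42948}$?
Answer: $- \frac{1762}{10737} \approx -0.16411$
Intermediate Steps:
$y = -7048$
$\frac{y}{42948} = - \frac{7048}{42948} = \left(-7048\right) \frac{1}{42948} = - \frac{1762}{10737}$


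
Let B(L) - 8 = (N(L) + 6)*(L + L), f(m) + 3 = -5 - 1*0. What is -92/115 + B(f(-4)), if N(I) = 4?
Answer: -764/5 ≈ -152.80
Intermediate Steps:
f(m) = -8 (f(m) = -3 + (-5 - 1*0) = -3 + (-5 + 0) = -3 - 5 = -8)
B(L) = 8 + 20*L (B(L) = 8 + (4 + 6)*(L + L) = 8 + 10*(2*L) = 8 + 20*L)
-92/115 + B(f(-4)) = -92/115 + (8 + 20*(-8)) = -92*1/115 + (8 - 160) = -⅘ - 152 = -764/5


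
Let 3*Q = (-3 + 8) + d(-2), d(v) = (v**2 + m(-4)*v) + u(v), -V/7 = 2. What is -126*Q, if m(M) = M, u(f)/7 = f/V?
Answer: -756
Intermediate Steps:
V = -14 (V = -7*2 = -14)
u(f) = -f/2 (u(f) = 7*(f/(-14)) = 7*(f*(-1/14)) = 7*(-f/14) = -f/2)
d(v) = v**2 - 9*v/2 (d(v) = (v**2 - 4*v) - v/2 = v**2 - 9*v/2)
Q = 6 (Q = ((-3 + 8) + (1/2)*(-2)*(-9 + 2*(-2)))/3 = (5 + (1/2)*(-2)*(-9 - 4))/3 = (5 + (1/2)*(-2)*(-13))/3 = (5 + 13)/3 = (1/3)*18 = 6)
-126*Q = -126*6 = -756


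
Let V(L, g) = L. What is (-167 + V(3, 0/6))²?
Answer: 26896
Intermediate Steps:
(-167 + V(3, 0/6))² = (-167 + 3)² = (-164)² = 26896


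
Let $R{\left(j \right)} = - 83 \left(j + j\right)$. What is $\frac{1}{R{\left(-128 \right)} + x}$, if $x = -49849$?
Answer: $- \frac{1}{28601} \approx -3.4964 \cdot 10^{-5}$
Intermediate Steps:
$R{\left(j \right)} = - 166 j$ ($R{\left(j \right)} = - 83 \cdot 2 j = - 166 j$)
$\frac{1}{R{\left(-128 \right)} + x} = \frac{1}{\left(-166\right) \left(-128\right) - 49849} = \frac{1}{21248 - 49849} = \frac{1}{-28601} = - \frac{1}{28601}$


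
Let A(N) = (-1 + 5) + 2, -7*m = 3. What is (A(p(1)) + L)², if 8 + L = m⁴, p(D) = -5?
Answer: 22287841/5764801 ≈ 3.8662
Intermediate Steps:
m = -3/7 (m = -⅐*3 = -3/7 ≈ -0.42857)
L = -19127/2401 (L = -8 + (-3/7)⁴ = -8 + 81/2401 = -19127/2401 ≈ -7.9663)
A(N) = 6 (A(N) = 4 + 2 = 6)
(A(p(1)) + L)² = (6 - 19127/2401)² = (-4721/2401)² = 22287841/5764801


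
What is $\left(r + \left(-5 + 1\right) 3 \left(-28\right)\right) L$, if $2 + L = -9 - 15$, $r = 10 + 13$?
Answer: $-9334$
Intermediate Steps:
$r = 23$
$L = -26$ ($L = -2 - 24 = -26$)
$\left(r + \left(-5 + 1\right) 3 \left(-28\right)\right) L = \left(23 + \left(-5 + 1\right) 3 \left(-28\right)\right) \left(-26\right) = \left(23 + \left(-4\right) 3 \left(-28\right)\right) \left(-26\right) = \left(23 - -336\right) \left(-26\right) = \left(23 + 336\right) \left(-26\right) = 359 \left(-26\right) = -9334$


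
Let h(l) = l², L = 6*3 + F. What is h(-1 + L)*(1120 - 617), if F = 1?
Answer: 162972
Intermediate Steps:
L = 19 (L = 6*3 + 1 = 18 + 1 = 19)
h(-1 + L)*(1120 - 617) = (-1 + 19)²*(1120 - 617) = 18²*503 = 324*503 = 162972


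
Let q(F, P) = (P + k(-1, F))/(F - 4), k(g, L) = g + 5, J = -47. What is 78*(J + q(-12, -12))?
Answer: -3627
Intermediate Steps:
k(g, L) = 5 + g
q(F, P) = (4 + P)/(-4 + F) (q(F, P) = (P + (5 - 1))/(F - 4) = (P + 4)/(-4 + F) = (4 + P)/(-4 + F))
78*(J + q(-12, -12)) = 78*(-47 + (4 - 12)/(-4 - 12)) = 78*(-47 - 8/(-16)) = 78*(-47 - 1/16*(-8)) = 78*(-47 + ½) = 78*(-93/2) = -3627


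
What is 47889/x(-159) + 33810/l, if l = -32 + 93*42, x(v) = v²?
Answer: 57792922/5441033 ≈ 10.622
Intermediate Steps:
l = 3874 (l = -32 + 3906 = 3874)
47889/x(-159) + 33810/l = 47889/((-159)²) + 33810/3874 = 47889/25281 + 33810*(1/3874) = 47889*(1/25281) + 16905/1937 = 5321/2809 + 16905/1937 = 57792922/5441033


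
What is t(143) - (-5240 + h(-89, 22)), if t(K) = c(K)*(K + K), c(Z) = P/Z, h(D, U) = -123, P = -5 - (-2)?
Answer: 5357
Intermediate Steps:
P = -3 (P = -5 - 1*(-2) = -5 + 2 = -3)
c(Z) = -3/Z
t(K) = -6 (t(K) = (-3/K)*(K + K) = (-3/K)*(2*K) = -6)
t(143) - (-5240 + h(-89, 22)) = -6 - (-5240 - 123) = -6 - 1*(-5363) = -6 + 5363 = 5357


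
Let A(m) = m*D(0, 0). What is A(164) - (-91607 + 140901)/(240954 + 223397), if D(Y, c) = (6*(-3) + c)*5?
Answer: -6853870054/464351 ≈ -14760.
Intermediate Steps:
D(Y, c) = -90 + 5*c (D(Y, c) = (-18 + c)*5 = -90 + 5*c)
A(m) = -90*m (A(m) = m*(-90 + 5*0) = m*(-90 + 0) = m*(-90) = -90*m)
A(164) - (-91607 + 140901)/(240954 + 223397) = -90*164 - (-91607 + 140901)/(240954 + 223397) = -14760 - 49294/464351 = -6853870054/464351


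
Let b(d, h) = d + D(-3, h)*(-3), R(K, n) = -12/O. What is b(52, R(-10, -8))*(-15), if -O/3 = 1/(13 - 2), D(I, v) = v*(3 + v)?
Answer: 92280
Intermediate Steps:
O = -3/11 (O = -3/(13 - 2) = -3/11 ≈ -0.27273)
R(K, n) = 44 (R(K, n) = -12/(-3/11) = -12*(-11/3) = 44)
b(d, h) = d - 3*h*(3 + h) (b(d, h) = d + (h*(3 + h))*(-3) = d - 3*h*(3 + h))
b(52, R(-10, -8))*(-15) = (52 - 3*44*(3 + 44))*(-15) = (52 - 3*44*47)*(-15) = (52 - 6204)*(-15) = -6152*(-15) = 92280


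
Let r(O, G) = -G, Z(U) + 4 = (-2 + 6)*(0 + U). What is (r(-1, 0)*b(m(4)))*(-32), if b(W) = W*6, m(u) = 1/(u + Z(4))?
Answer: 0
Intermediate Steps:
Z(U) = -4 + 4*U (Z(U) = -4 + (-2 + 6)*(0 + U) = -4 + 4*U)
m(u) = 1/(12 + u) (m(u) = 1/(u + (-4 + 4*4)) = 1/(u + (-4 + 16)) = 1/(u + 12) = 1/(12 + u))
b(W) = 6*W
(r(-1, 0)*b(m(4)))*(-32) = ((-1*0)*(6/(12 + 4)))*(-32) = (0*(6/16))*(-32) = (0*(6*(1/16)))*(-32) = (0*(3/8))*(-32) = 0*(-32) = 0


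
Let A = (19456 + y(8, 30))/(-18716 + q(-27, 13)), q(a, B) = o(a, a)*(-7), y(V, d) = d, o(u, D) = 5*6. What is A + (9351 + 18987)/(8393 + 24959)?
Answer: -28393021/157804988 ≈ -0.17992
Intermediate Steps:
o(u, D) = 30
q(a, B) = -210 (q(a, B) = 30*(-7) = -210)
A = -9743/9463 (A = (19456 + 30)/(-18716 - 210) = 19486/(-18926) = 19486*(-1/18926) = -9743/9463 ≈ -1.0296)
A + (9351 + 18987)/(8393 + 24959) = -9743/9463 + (9351 + 18987)/(8393 + 24959) = -9743/9463 + 28338/33352 = -9743/9463 + 28338*(1/33352) = -9743/9463 + 14169/16676 = -28393021/157804988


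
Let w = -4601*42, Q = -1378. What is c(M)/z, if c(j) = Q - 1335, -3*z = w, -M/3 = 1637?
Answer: -2713/64414 ≈ -0.042118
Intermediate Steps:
M = -4911 (M = -3*1637 = -4911)
w = -193242
z = 64414 (z = -⅓*(-193242) = 64414)
c(j) = -2713 (c(j) = -1378 - 1335 = -2713)
c(M)/z = -2713/64414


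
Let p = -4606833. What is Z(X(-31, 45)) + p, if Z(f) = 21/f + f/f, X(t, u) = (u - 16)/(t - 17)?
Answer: -133599136/29 ≈ -4.6069e+6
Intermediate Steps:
X(t, u) = (-16 + u)/(-17 + t)
Z(f) = 1 + 21/f (Z(f) = 21/f + 1 = 1 + 21/f)
Z(X(-31, 45)) + p = (21 + (-16 + 45)/(-17 - 31))/(((-16 + 45)/(-17 - 31))) - 4606833 = (21 + 29/(-48))/((29/(-48))) - 4606833 = (21 - 1/48*29)/((-1/48*29)) - 4606833 = (21 - 29/48)/(-29/48) - 4606833 = -48/29*979/48 - 4606833 = -979/29 - 4606833 = -133599136/29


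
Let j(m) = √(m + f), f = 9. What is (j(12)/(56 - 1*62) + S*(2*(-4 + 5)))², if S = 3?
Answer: (36 - √21)²/36 ≈ 27.418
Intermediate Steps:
j(m) = √(9 + m) (j(m) = √(m + 9) = √(9 + m))
(j(12)/(56 - 1*62) + S*(2*(-4 + 5)))² = (√(9 + 12)/(56 - 1*62) + 3*(2*(-4 + 5)))² = (√21/(56 - 62) + 3*(2*1))² = (√21/(-6) + 3*2)² = (√21*(-⅙) + 6)² = (-√21/6 + 6)² = (6 - √21/6)²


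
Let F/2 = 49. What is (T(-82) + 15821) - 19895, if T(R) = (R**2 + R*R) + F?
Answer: 9472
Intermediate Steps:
F = 98 (F = 2*49 = 98)
T(R) = 98 + 2*R**2 (T(R) = (R**2 + R*R) + 98 = (R**2 + R**2) + 98 = 2*R**2 + 98 = 98 + 2*R**2)
(T(-82) + 15821) - 19895 = ((98 + 2*(-82)**2) + 15821) - 19895 = ((98 + 2*6724) + 15821) - 19895 = ((98 + 13448) + 15821) - 19895 = (13546 + 15821) - 19895 = 29367 - 19895 = 9472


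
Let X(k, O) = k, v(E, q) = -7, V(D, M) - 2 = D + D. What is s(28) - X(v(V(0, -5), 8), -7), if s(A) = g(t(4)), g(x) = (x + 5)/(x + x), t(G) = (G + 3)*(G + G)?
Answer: 845/112 ≈ 7.5446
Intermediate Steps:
V(D, M) = 2 + 2*D (V(D, M) = 2 + (D + D) = 2 + 2*D)
t(G) = 2*G*(3 + G) (t(G) = (3 + G)*(2*G) = 2*G*(3 + G))
g(x) = (5 + x)/(2*x) (g(x) = (5 + x)/((2*x)) = (5 + x)*(1/(2*x)) = (5 + x)/(2*x))
s(A) = 61/112 (s(A) = (5 + 2*4*(3 + 4))/(2*((2*4*(3 + 4)))) = (5 + 2*4*7)/(2*((2*4*7))) = (1/2)*(5 + 56)/56 = (1/2)*(1/56)*61 = 61/112)
s(28) - X(v(V(0, -5), 8), -7) = 61/112 - 1*(-7) = 61/112 + 7 = 845/112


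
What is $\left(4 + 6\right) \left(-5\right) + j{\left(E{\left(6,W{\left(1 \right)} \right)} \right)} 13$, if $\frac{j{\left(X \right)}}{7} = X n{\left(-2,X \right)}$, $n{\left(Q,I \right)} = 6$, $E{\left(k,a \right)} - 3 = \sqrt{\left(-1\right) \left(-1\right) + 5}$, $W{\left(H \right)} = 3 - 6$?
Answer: $1588 + 546 \sqrt{6} \approx 2925.4$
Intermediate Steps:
$W{\left(H \right)} = -3$ ($W{\left(H \right)} = 3 - 6 = -3$)
$E{\left(k,a \right)} = 3 + \sqrt{6}$ ($E{\left(k,a \right)} = 3 + \sqrt{\left(-1\right) \left(-1\right) + 5} = 3 + \sqrt{1 + 5} = 3 + \sqrt{6}$)
$j{\left(X \right)} = 42 X$ ($j{\left(X \right)} = 7 X 6 = 7 \cdot 6 X = 42 X$)
$\left(4 + 6\right) \left(-5\right) + j{\left(E{\left(6,W{\left(1 \right)} \right)} \right)} 13 = \left(4 + 6\right) \left(-5\right) + 42 \left(3 + \sqrt{6}\right) 13 = 10 \left(-5\right) + \left(126 + 42 \sqrt{6}\right) 13 = -50 + \left(1638 + 546 \sqrt{6}\right) = 1588 + 546 \sqrt{6}$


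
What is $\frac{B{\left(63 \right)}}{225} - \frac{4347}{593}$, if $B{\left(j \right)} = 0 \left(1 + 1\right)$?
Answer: $- \frac{4347}{593} \approx -7.3305$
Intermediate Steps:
$B{\left(j \right)} = 0$ ($B{\left(j \right)} = 0 \cdot 2 = 0$)
$\frac{B{\left(63 \right)}}{225} - \frac{4347}{593} = \frac{0}{225} - \frac{4347}{593} = 0 \cdot \frac{1}{225} - \frac{4347}{593} = 0 - \frac{4347}{593} = - \frac{4347}{593}$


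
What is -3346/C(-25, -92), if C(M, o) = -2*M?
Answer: -1673/25 ≈ -66.920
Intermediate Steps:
-3346/C(-25, -92) = -3346/((-2*(-25))) = -3346/50 = -3346*1/50 = -1673/25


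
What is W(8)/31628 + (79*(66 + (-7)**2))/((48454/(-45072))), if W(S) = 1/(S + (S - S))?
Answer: -51804022405213/6130012448 ≈ -8450.9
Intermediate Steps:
W(S) = 1/S (W(S) = 1/(S + 0) = 1/S)
W(8)/31628 + (79*(66 + (-7)**2))/((48454/(-45072))) = 1/(8*31628) + (79*(66 + (-7)**2))/((48454/(-45072))) = (1/8)*(1/31628) + (79*(66 + 49))/((48454*(-1/45072))) = 1/253024 + (79*115)/(-24227/22536) = 1/253024 + 9085*(-22536/24227) = 1/253024 - 204739560/24227 = -51804022405213/6130012448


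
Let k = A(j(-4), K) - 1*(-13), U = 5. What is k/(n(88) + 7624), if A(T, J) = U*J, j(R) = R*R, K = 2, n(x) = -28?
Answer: 23/7596 ≈ 0.0030279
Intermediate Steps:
j(R) = R²
A(T, J) = 5*J
k = 23 (k = 5*2 - 1*(-13) = 10 + 13 = 23)
k/(n(88) + 7624) = 23/(-28 + 7624) = 23/7596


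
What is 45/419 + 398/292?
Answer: 89951/61174 ≈ 1.4704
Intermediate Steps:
45/419 + 398/292 = 45*(1/419) + 398*(1/292) = 45/419 + 199/146 = 89951/61174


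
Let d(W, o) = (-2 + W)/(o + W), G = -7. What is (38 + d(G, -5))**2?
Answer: 24025/16 ≈ 1501.6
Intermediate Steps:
d(W, o) = (-2 + W)/(W + o)
(38 + d(G, -5))**2 = (38 + (-2 - 7)/(-7 - 5))**2 = (38 - 9/(-12))**2 = (38 - 1/12*(-9))**2 = (38 + 3/4)**2 = (155/4)**2 = 24025/16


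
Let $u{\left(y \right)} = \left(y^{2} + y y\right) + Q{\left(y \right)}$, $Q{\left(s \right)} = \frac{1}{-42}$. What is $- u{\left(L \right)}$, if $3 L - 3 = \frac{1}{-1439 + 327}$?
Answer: $- \frac{76928167}{38951136} \approx -1.975$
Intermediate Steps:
$Q{\left(s \right)} = - \frac{1}{42}$
$L = \frac{3335}{3336}$ ($L = 1 + \frac{1}{3 \left(-1439 + 327\right)} = 1 + \frac{1}{3 \left(-1112\right)} = 1 + \frac{1}{3} \left(- \frac{1}{1112}\right) = 1 - \frac{1}{3336} = \frac{3335}{3336} \approx 0.9997$)
$u{\left(y \right)} = - \frac{1}{42} + 2 y^{2}$ ($u{\left(y \right)} = \left(y^{2} + y y\right) - \frac{1}{42} = \left(y^{2} + y^{2}\right) - \frac{1}{42} = 2 y^{2} - \frac{1}{42} = - \frac{1}{42} + 2 y^{2}$)
$- u{\left(L \right)} = - (- \frac{1}{42} + 2 \left(\frac{3335}{3336}\right)^{2}) = - (- \frac{1}{42} + 2 \cdot \frac{11122225}{11128896}) = - (- \frac{1}{42} + \frac{11122225}{5564448}) = \left(-1\right) \frac{76928167}{38951136} = - \frac{76928167}{38951136}$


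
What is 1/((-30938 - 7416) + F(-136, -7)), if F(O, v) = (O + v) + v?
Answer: -1/38504 ≈ -2.5971e-5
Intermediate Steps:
F(O, v) = O + 2*v
1/((-30938 - 7416) + F(-136, -7)) = 1/((-30938 - 7416) + (-136 + 2*(-7))) = 1/(-38354 + (-136 - 14)) = 1/(-38354 - 150) = 1/(-38504) = -1/38504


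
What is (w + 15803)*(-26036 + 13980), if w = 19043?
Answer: -420103376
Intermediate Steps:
(w + 15803)*(-26036 + 13980) = (19043 + 15803)*(-26036 + 13980) = 34846*(-12056) = -420103376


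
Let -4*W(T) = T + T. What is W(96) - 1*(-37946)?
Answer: 37898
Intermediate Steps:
W(T) = -T/2 (W(T) = -(T + T)/4 = -T/2)
W(96) - 1*(-37946) = -½*96 - 1*(-37946) = -48 + 37946 = 37898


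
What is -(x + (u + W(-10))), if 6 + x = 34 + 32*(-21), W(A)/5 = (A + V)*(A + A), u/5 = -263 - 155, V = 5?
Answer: 2234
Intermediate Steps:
u = -2090 (u = 5*(-263 - 155) = 5*(-418) = -2090)
W(A) = 10*A*(5 + A) (W(A) = 5*((A + 5)*(A + A)) = 5*((5 + A)*(2*A)) = 5*(2*A*(5 + A)) = 10*A*(5 + A))
x = -644 (x = -6 + (34 + 32*(-21)) = -6 + (34 - 672) = -6 - 638 = -644)
-(x + (u + W(-10))) = -(-644 + (-2090 + 10*(-10)*(5 - 10))) = -(-644 + (-2090 + 10*(-10)*(-5))) = -(-644 + (-2090 + 500)) = -(-644 - 1590) = -1*(-2234) = 2234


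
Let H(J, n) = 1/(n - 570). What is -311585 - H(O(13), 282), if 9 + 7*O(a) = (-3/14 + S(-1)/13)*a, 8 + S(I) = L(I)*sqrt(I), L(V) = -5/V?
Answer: -89736479/288 ≈ -3.1159e+5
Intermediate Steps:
S(I) = -8 - 5/sqrt(I) (S(I) = -8 + (-5/I)*sqrt(I) = -8 - 5/sqrt(I))
O(a) = -9/7 + a*(-151/182 + 5*I/13)/7 (O(a) = -9/7 + ((-3/14 + (-8 - (-5)*I)/13)*a)/7 = -9/7 + ((-3*1/14 + (-8 - (-5)*I)*(1/13))*a)/7 = -9/7 + ((-3/14 + (-8 + 5*I)*(1/13))*a)/7 = -9/7 + ((-3/14 + (-8/13 + 5*I/13))*a)/7 = -9/7 + ((-151/182 + 5*I/13)*a)/7 = -9/7 + (a*(-151/182 + 5*I/13))/7 = -9/7 + a*(-151/182 + 5*I/13)/7)
H(J, n) = 1/(-570 + n)
-311585 - H(O(13), 282) = -311585 - 1/(-570 + 282) = -311585 - 1/(-288) = -311585 - 1*(-1/288) = -311585 + 1/288 = -89736479/288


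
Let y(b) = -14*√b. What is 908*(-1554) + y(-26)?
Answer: -1411032 - 14*I*√26 ≈ -1.411e+6 - 71.386*I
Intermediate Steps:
908*(-1554) + y(-26) = 908*(-1554) - 14*I*√26 = -1411032 - 14*I*√26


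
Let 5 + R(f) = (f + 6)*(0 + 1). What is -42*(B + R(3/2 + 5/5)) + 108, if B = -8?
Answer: 297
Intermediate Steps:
R(f) = 1 + f (R(f) = -5 + (f + 6)*(0 + 1) = -5 + (6 + f)*1 = -5 + (6 + f) = 1 + f)
-42*(B + R(3/2 + 5/5)) + 108 = -42*(-8 + (1 + (3/2 + 5/5))) + 108 = -42*(-8 + (1 + (3*(½) + 5*(⅕)))) + 108 = -42*(-8 + (1 + (3/2 + 1))) + 108 = -42*(-8 + (1 + 5/2)) + 108 = -42*(-8 + 7/2) + 108 = -42*(-9/2) + 108 = 189 + 108 = 297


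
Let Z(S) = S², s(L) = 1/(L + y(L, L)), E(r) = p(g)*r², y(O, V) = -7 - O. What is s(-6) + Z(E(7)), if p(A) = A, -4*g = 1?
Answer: 16791/112 ≈ 149.92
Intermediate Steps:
g = -¼ (g = -¼*1 = -¼ ≈ -0.25000)
E(r) = -r²/4
s(L) = -⅐ (s(L) = 1/(L + (-7 - L)) = 1/(-7) = -⅐)
s(-6) + Z(E(7)) = -⅐ + (-¼*7²)² = -⅐ + (-¼*49)² = -⅐ + (-49/4)² = -⅐ + 2401/16 = 16791/112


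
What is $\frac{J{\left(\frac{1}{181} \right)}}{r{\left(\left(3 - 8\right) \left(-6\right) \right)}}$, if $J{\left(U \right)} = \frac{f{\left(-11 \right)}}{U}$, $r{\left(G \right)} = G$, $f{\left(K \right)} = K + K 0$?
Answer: $- \frac{1991}{30} \approx -66.367$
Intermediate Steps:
$f{\left(K \right)} = K$ ($f{\left(K \right)} = K + 0 = K$)
$J{\left(U \right)} = - \frac{11}{U}$
$\frac{J{\left(\frac{1}{181} \right)}}{r{\left(\left(3 - 8\right) \left(-6\right) \right)}} = \frac{\left(-11\right) \frac{1}{\frac{1}{181}}}{\left(3 - 8\right) \left(-6\right)} = \frac{\left(-11\right) \frac{1}{\frac{1}{181}}}{\left(-5\right) \left(-6\right)} = \frac{\left(-11\right) 181}{30} = \left(-1991\right) \frac{1}{30} = - \frac{1991}{30}$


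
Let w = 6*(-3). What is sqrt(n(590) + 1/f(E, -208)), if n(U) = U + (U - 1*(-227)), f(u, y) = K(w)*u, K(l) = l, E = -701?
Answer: sqrt(24890444854)/4206 ≈ 37.510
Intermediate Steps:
w = -18
f(u, y) = -18*u
n(U) = 227 + 2*U (n(U) = U + (U + 227) = U + (227 + U) = 227 + 2*U)
sqrt(n(590) + 1/f(E, -208)) = sqrt((227 + 2*590) + 1/(-18*(-701))) = sqrt((227 + 1180) + 1/12618) = sqrt(1407 + 1/12618) = sqrt(17753527/12618) = sqrt(24890444854)/4206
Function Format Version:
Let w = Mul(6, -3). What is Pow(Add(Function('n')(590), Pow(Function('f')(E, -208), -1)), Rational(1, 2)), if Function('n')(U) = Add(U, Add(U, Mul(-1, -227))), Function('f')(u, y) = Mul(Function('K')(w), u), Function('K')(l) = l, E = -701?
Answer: Mul(Rational(1, 4206), Pow(24890444854, Rational(1, 2))) ≈ 37.510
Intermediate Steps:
w = -18
Function('f')(u, y) = Mul(-18, u)
Function('n')(U) = Add(227, Mul(2, U)) (Function('n')(U) = Add(U, Add(U, 227)) = Add(U, Add(227, U)) = Add(227, Mul(2, U)))
Pow(Add(Function('n')(590), Pow(Function('f')(E, -208), -1)), Rational(1, 2)) = Pow(Add(Add(227, Mul(2, 590)), Pow(Mul(-18, -701), -1)), Rational(1, 2)) = Pow(Add(Add(227, 1180), Pow(12618, -1)), Rational(1, 2)) = Pow(Add(1407, Rational(1, 12618)), Rational(1, 2)) = Pow(Rational(17753527, 12618), Rational(1, 2)) = Mul(Rational(1, 4206), Pow(24890444854, Rational(1, 2)))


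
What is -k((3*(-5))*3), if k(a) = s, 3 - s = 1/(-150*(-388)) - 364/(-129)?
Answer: -148719/834200 ≈ -0.17828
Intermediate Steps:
s = 148719/834200 (s = 3 - (1/(-150*(-388)) - 364/(-129)) = 3 - (-1/150*(-1/388) - 364*(-1/129)) = 3 - (1/58200 + 364/129) = 3 - 1*2353881/834200 = 3 - 2353881/834200 = 148719/834200 ≈ 0.17828)
k(a) = 148719/834200
-k((3*(-5))*3) = -1*148719/834200 = -148719/834200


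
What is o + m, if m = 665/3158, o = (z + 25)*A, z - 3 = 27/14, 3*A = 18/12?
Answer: 670911/44212 ≈ 15.175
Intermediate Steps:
A = 1/2 (A = (18/12)/3 = (18*(1/12))/3 = (1/3)*(3/2) = 1/2 ≈ 0.50000)
z = 69/14 (z = 3 + 27/14 = 69/14 ≈ 4.9286)
o = 419/28 (o = (69/14 + 25)*(1/2) = (419/14)*(1/2) = 419/28 ≈ 14.964)
m = 665/3158 (m = 665*(1/3158) = 665/3158 ≈ 0.21058)
o + m = 419/28 + 665/3158 = 670911/44212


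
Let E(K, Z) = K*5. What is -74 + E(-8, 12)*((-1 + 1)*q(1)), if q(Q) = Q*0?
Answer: -74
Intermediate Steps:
E(K, Z) = 5*K
q(Q) = 0
-74 + E(-8, 12)*((-1 + 1)*q(1)) = -74 + (5*(-8))*((-1 + 1)*0) = -74 - 0*0 = -74 - 40*0 = -74 + 0 = -74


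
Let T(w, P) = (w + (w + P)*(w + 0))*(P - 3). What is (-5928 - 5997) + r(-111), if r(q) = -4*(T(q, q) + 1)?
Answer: 11174207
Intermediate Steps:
T(w, P) = (-3 + P)*(w + w*(P + w)) (T(w, P) = (w + (P + w)*w)*(-3 + P) = (w + w*(P + w))*(-3 + P) = (-3 + P)*(w + w*(P + w)))
r(q) = -4 - 4*q*(-3 - 5*q + 2*q²) (r(q) = -4*(q*(-3 + q² - 3*q - 2*q + q*q) + 1) = -4*(q*(-3 + q² - 3*q - 2*q + q²) + 1) = -4*(q*(-3 - 5*q + 2*q²) + 1) = -4*(1 + q*(-3 - 5*q + 2*q²)) = -4 - 4*q*(-3 - 5*q + 2*q²))
(-5928 - 5997) + r(-111) = (-5928 - 5997) + (-4 - 8*(-111)³ + 12*(-111) + 20*(-111)²) = -11925 + (-4 - 8*(-1367631) - 1332 + 20*12321) = -11925 + (-4 + 10941048 - 1332 + 246420) = -11925 + 11186132 = 11174207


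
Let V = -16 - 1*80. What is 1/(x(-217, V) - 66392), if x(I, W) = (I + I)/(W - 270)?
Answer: -183/12149519 ≈ -1.5062e-5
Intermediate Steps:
V = -96 (V = -16 - 80 = -96)
x(I, W) = 2*I/(-270 + W) (x(I, W) = (2*I)/(-270 + W) = 2*I/(-270 + W))
1/(x(-217, V) - 66392) = 1/(2*(-217)/(-270 - 96) - 66392) = 1/(2*(-217)/(-366) - 66392) = 1/(2*(-217)*(-1/366) - 66392) = 1/(217/183 - 66392) = 1/(-12149519/183) = -183/12149519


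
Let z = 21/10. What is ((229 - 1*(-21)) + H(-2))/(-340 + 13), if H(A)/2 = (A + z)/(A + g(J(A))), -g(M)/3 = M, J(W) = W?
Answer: -1667/2180 ≈ -0.76468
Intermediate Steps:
g(M) = -3*M
z = 21/10 (z = 21*(1/10) = 21/10 ≈ 2.1000)
H(A) = -(21/10 + A)/A (H(A) = 2*((A + 21/10)/(A - 3*A)) = 2*((21/10 + A)/((-2*A))) = 2*((21/10 + A)*(-1/(2*A))) = 2*(-(21/10 + A)/(2*A)) = -(21/10 + A)/A)
((229 - 1*(-21)) + H(-2))/(-340 + 13) = ((229 - 1*(-21)) + (-21/10 - 1*(-2))/(-2))/(-340 + 13) = ((229 + 21) - (-21/10 + 2)/2)/(-327) = (250 - 1/2*(-1/10))*(-1/327) = (250 + 1/20)*(-1/327) = (5001/20)*(-1/327) = -1667/2180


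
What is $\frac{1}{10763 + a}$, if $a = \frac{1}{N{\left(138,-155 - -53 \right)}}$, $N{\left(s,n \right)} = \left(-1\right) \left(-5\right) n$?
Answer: $\frac{510}{5489129} \approx 9.2911 \cdot 10^{-5}$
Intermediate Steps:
$N{\left(s,n \right)} = 5 n$
$a = - \frac{1}{510}$ ($a = \frac{1}{5 \left(-155 - -53\right)} = \frac{1}{5 \left(-155 + 53\right)} = \frac{1}{5 \left(-102\right)} = \frac{1}{-510} = - \frac{1}{510} \approx -0.0019608$)
$\frac{1}{10763 + a} = \frac{1}{10763 - \frac{1}{510}} = \frac{1}{\frac{5489129}{510}} = \frac{510}{5489129}$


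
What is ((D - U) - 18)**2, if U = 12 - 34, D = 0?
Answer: 16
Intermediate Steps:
U = -22
((D - U) - 18)**2 = ((0 - 1*(-22)) - 18)**2 = ((0 + 22) - 18)**2 = (22 - 18)**2 = 4**2 = 16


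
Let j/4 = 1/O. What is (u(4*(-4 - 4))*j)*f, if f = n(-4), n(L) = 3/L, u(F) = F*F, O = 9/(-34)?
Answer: 34816/3 ≈ 11605.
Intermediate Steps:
O = -9/34 (O = 9*(-1/34) = -9/34 ≈ -0.26471)
u(F) = F²
f = -¾ (f = 3/(-4) = 3*(-¼) = -¾ ≈ -0.75000)
j = -136/9 (j = 4/(-9/34) = 4*(-34/9) = -136/9 ≈ -15.111)
(u(4*(-4 - 4))*j)*f = ((4*(-4 - 4))²*(-136/9))*(-¾) = ((4*(-8))²*(-136/9))*(-¾) = ((-32)²*(-136/9))*(-¾) = (1024*(-136/9))*(-¾) = -139264/9*(-¾) = 34816/3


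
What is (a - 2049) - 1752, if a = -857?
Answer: -4658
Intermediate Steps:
(a - 2049) - 1752 = (-857 - 2049) - 1752 = -2906 - 1752 = -4658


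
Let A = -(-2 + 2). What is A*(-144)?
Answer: 0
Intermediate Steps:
A = 0 (A = -1*0 = 0)
A*(-144) = 0*(-144) = 0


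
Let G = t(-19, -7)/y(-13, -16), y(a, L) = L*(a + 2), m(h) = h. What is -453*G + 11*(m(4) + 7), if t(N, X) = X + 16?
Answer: 17219/176 ≈ 97.835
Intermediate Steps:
t(N, X) = 16 + X
y(a, L) = L*(2 + a)
G = 9/176 (G = (16 - 7)/((-16*(2 - 13))) = 9/((-16*(-11))) = 9/176 ≈ 0.051136)
-453*G + 11*(m(4) + 7) = -453*9/176 + 11*(4 + 7) = -4077/176 + 11*11 = -4077/176 + 121 = 17219/176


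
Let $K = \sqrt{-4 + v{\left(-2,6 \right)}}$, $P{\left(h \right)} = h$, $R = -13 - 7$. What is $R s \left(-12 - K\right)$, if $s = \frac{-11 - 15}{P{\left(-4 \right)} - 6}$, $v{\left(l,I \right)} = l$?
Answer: $624 + 52 i \sqrt{6} \approx 624.0 + 127.37 i$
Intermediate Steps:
$R = -20$
$K = i \sqrt{6}$ ($K = \sqrt{-4 - 2} = \sqrt{-6} = i \sqrt{6} \approx 2.4495 i$)
$s = \frac{13}{5}$ ($s = \frac{-11 - 15}{-4 - 6} = - \frac{26}{-10} = \left(-26\right) \left(- \frac{1}{10}\right) = \frac{13}{5} \approx 2.6$)
$R s \left(-12 - K\right) = \left(-20\right) \frac{13}{5} \left(-12 - i \sqrt{6}\right) = - 52 \left(-12 - i \sqrt{6}\right) = 624 + 52 i \sqrt{6}$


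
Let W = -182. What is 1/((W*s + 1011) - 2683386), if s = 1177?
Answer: -1/2896589 ≈ -3.4523e-7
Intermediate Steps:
1/((W*s + 1011) - 2683386) = 1/((-182*1177 + 1011) - 2683386) = 1/((-214214 + 1011) - 2683386) = 1/(-213203 - 2683386) = 1/(-2896589) = -1/2896589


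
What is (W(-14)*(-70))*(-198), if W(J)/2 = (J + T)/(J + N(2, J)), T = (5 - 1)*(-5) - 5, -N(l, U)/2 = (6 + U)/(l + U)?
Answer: 1621620/23 ≈ 70505.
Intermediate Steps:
N(l, U) = -2*(6 + U)/(U + l) (N(l, U) = -2*(6 + U)/(l + U) = -2*(6 + U)/(U + l))
T = -25 (T = 4*(-5) - 5 = -20 - 5 = -25)
W(J) = 2*(-25 + J)/(J + 2*(-6 - J)/(2 + J)) (W(J) = 2*((J - 25)/(J + 2*(-6 - J)/(J + 2))) = 2*((-25 + J)/(J + 2*(-6 - J)/(2 + J))) = 2*(-25 + J)/(J + 2*(-6 - J)/(2 + J)))
(W(-14)*(-70))*(-198) = ((2*(-50 + (-14)² - 23*(-14))/(-12 + (-14)²))*(-70))*(-198) = ((2*(-50 + 196 + 322)/(-12 + 196))*(-70))*(-198) = ((2*468/184)*(-70))*(-198) = ((2*(1/184)*468)*(-70))*(-198) = ((117/23)*(-70))*(-198) = -8190/23*(-198) = 1621620/23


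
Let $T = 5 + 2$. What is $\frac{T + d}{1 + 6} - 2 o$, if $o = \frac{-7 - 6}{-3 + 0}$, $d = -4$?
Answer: $- \frac{173}{21} \approx -8.2381$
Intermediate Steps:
$T = 7$
$o = \frac{13}{3}$ ($o = - \frac{13}{-3} = \left(-13\right) \left(- \frac{1}{3}\right) = \frac{13}{3} \approx 4.3333$)
$\frac{T + d}{1 + 6} - 2 o = \frac{7 - 4}{1 + 6} - \frac{26}{3} = \frac{3}{7} - \frac{26}{3} = - \frac{173}{21}$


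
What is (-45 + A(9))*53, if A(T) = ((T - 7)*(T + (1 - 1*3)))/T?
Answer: -20723/9 ≈ -2302.6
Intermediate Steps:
A(T) = (-7 + T)*(-2 + T)/T (A(T) = ((-7 + T)*(T + (1 - 3)))/T = ((-7 + T)*(T - 2))/T = ((-7 + T)*(-2 + T))/T = (-7 + T)*(-2 + T)/T)
(-45 + A(9))*53 = (-45 + (-9 + 9 + 14/9))*53 = (-45 + 14/9)*53 = -391/9*53 = -20723/9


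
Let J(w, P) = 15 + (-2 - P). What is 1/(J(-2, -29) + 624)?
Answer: 1/666 ≈ 0.0015015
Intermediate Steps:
J(w, P) = 13 - P
1/(J(-2, -29) + 624) = 1/((13 - 1*(-29)) + 624) = 1/((13 + 29) + 624) = 1/(42 + 624) = 1/666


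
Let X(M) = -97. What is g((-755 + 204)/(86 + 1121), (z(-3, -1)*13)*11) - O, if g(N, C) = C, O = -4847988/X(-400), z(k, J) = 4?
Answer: -4792504/97 ≈ -49407.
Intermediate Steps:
O = 4847988/97 (O = -4847988/(-97) = -4847988*(-1/97) = 4847988/97 ≈ 49979.)
g((-755 + 204)/(86 + 1121), (z(-3, -1)*13)*11) - O = (4*13)*11 - 1*4847988/97 = 52*11 - 4847988/97 = 572 - 4847988/97 = -4792504/97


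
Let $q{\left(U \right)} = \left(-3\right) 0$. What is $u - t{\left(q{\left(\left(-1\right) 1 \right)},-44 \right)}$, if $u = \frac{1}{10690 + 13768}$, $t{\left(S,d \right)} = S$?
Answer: $\frac{1}{24458} \approx 4.0886 \cdot 10^{-5}$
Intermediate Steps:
$q{\left(U \right)} = 0$
$u = \frac{1}{24458} \approx 4.0886 \cdot 10^{-5}$
$u - t{\left(q{\left(\left(-1\right) 1 \right)},-44 \right)} = \frac{1}{24458} - 0 = \frac{1}{24458} + 0 = \frac{1}{24458}$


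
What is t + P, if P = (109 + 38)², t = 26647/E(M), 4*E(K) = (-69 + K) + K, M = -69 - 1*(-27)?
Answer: 3199589/153 ≈ 20912.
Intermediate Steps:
M = -42 (M = -69 + 27 = -42)
E(K) = -69/4 + K/2 (E(K) = ((-69 + K) + K)/4 = (-69 + 2*K)/4 = -69/4 + K/2)
t = -106588/153 (t = 26647/(-69/4 + (½)*(-42)) = 26647/(-69/4 - 21) = 26647/(-153/4) = 26647*(-4/153) = -106588/153 ≈ -696.65)
P = 21609 (P = 147² = 21609)
t + P = -106588/153 + 21609 = 3199589/153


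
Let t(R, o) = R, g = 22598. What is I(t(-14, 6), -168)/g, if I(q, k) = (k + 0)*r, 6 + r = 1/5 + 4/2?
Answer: 1596/56495 ≈ 0.028250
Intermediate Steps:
r = -19/5 (r = -6 + (1/5 + 4/2) = -6 + (1*(⅕) + 4*(½)) = -6 + (⅕ + 2) = -6 + 11/5 = -19/5 ≈ -3.8000)
I(q, k) = -19*k/5 (I(q, k) = (k + 0)*(-19/5) = k*(-19/5) = -19*k/5)
I(t(-14, 6), -168)/g = -19/5*(-168)/22598 = (3192/5)*(1/22598) = 1596/56495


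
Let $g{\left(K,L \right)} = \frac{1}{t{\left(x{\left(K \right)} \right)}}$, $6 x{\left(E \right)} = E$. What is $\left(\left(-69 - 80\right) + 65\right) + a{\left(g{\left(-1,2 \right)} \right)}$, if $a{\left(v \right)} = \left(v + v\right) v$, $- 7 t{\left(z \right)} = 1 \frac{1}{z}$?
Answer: $- \frac{1463}{18} \approx -81.278$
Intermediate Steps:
$x{\left(E \right)} = \frac{E}{6}$
$t{\left(z \right)} = - \frac{1}{7 z}$ ($t{\left(z \right)} = - \frac{1 \frac{1}{z}}{7} = - \frac{1}{7 z}$)
$g{\left(K,L \right)} = - \frac{7 K}{6}$ ($g{\left(K,L \right)} = \frac{1}{\left(- \frac{1}{7}\right) \frac{1}{\frac{1}{6} K}} = \frac{1}{\left(- \frac{1}{7}\right) \frac{6}{K}} = \frac{1}{\left(- \frac{6}{7}\right) \frac{1}{K}} = - \frac{7 K}{6}$)
$a{\left(v \right)} = 2 v^{2}$ ($a{\left(v \right)} = 2 v v = 2 v^{2}$)
$\left(\left(-69 - 80\right) + 65\right) + a{\left(g{\left(-1,2 \right)} \right)} = \left(\left(-69 - 80\right) + 65\right) + 2 \left(\left(- \frac{7}{6}\right) \left(-1\right)\right)^{2} = \left(\left(-69 - 80\right) + 65\right) + 2 \left(\frac{7}{6}\right)^{2} = \left(-149 + 65\right) + 2 \cdot \frac{49}{36} = -84 + \frac{49}{18} = - \frac{1463}{18}$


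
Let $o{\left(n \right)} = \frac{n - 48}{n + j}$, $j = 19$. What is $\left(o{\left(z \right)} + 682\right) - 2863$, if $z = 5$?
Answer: $- \frac{52387}{24} \approx -2182.8$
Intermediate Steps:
$o{\left(n \right)} = \frac{-48 + n}{19 + n}$ ($o{\left(n \right)} = \frac{n - 48}{n + 19} = \frac{-48 + n}{19 + n}$)
$\left(o{\left(z \right)} + 682\right) - 2863 = \left(\frac{-48 + 5}{19 + 5} + 682\right) - 2863 = \left(\frac{1}{24} \left(-43\right) + 682\right) - 2863 = \left(- \frac{43}{24} + 682\right) - 2863 = \frac{16325}{24} - 2863 = - \frac{52387}{24}$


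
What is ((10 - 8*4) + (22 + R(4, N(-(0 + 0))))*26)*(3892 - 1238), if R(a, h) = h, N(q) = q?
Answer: 1459700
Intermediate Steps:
((10 - 8*4) + (22 + R(4, N(-(0 + 0))))*26)*(3892 - 1238) = ((10 - 8*4) + (22 - (0 + 0))*26)*(3892 - 1238) = ((10 - 32) + (22 - 1*0)*26)*2654 = (-22 + (22 + 0)*26)*2654 = (-22 + 22*26)*2654 = (-22 + 572)*2654 = 550*2654 = 1459700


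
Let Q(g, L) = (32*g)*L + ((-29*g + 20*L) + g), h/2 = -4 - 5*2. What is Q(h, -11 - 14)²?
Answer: 514563856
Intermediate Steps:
h = -28 (h = 2*(-4 - 5*2) = 2*(-4 - 10) = 2*(-14) = -28)
Q(g, L) = -28*g + 20*L + 32*L*g (Q(g, L) = 32*L*g + (-28*g + 20*L) = -28*g + 20*L + 32*L*g)
Q(h, -11 - 14)² = (-28*(-28) + 20*(-11 - 14) + 32*(-11 - 14)*(-28))² = (784 + 20*(-25) + 32*(-25)*(-28))² = (784 - 500 + 22400)² = 22684² = 514563856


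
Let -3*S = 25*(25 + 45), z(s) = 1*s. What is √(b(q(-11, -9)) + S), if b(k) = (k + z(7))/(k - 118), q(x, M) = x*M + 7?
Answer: I*√2371/2 ≈ 24.346*I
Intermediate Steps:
q(x, M) = 7 + M*x (q(x, M) = M*x + 7 = 7 + M*x)
z(s) = s
S = -1750/3 (S = -25*(25 + 45)/3 = -25*70/3 = -⅓*1750 = -1750/3 ≈ -583.33)
b(k) = (7 + k)/(-118 + k) (b(k) = (k + 7)/(k - 118) = (7 + k)/(-118 + k))
√(b(q(-11, -9)) + S) = √((7 + (7 - 9*(-11)))/(-118 + (7 - 9*(-11))) - 1750/3) = √((7 + (7 + 99))/(-118 + (7 + 99)) - 1750/3) = √((7 + 106)/(-118 + 106) - 1750/3) = √(113/(-12) - 1750/3) = √(-1/12*113 - 1750/3) = √(-113/12 - 1750/3) = √(-2371/4) = I*√2371/2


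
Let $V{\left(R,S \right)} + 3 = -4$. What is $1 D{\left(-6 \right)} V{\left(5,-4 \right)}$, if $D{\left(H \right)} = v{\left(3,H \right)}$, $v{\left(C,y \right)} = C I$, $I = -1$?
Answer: $21$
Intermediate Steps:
$V{\left(R,S \right)} = -7$ ($V{\left(R,S \right)} = -3 - 4 = -7$)
$v{\left(C,y \right)} = - C$ ($v{\left(C,y \right)} = C \left(-1\right) = - C$)
$D{\left(H \right)} = -3$ ($D{\left(H \right)} = \left(-1\right) 3 = -3$)
$1 D{\left(-6 \right)} V{\left(5,-4 \right)} = 1 \left(-3\right) \left(-7\right) = \left(-3\right) \left(-7\right) = 21$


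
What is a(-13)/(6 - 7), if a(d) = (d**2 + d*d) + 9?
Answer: -347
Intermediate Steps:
a(d) = 9 + 2*d**2 (a(d) = (d**2 + d**2) + 9 = 2*d**2 + 9 = 9 + 2*d**2)
a(-13)/(6 - 7) = (9 + 2*(-13)**2)/(6 - 7) = (9 + 2*169)/(-1) = (9 + 338)*(-1) = 347*(-1) = -347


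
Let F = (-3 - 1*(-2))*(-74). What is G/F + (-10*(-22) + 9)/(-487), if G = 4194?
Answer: 1012766/18019 ≈ 56.205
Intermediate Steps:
F = 74 (F = (-3 + 2)*(-74) = -1*(-74) = 74)
G/F + (-10*(-22) + 9)/(-487) = 4194/74 + (-10*(-22) + 9)/(-487) = 4194*(1/74) + (220 + 9)*(-1/487) = 2097/37 + 229*(-1/487) = 2097/37 - 229/487 = 1012766/18019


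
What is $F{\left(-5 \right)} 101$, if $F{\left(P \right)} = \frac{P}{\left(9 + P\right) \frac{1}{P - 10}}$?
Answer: $\frac{7575}{4} \approx 1893.8$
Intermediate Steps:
$F{\left(P \right)} = \frac{P \left(-10 + P\right)}{9 + P}$ ($F{\left(P \right)} = \frac{P}{\left(9 + P\right) \frac{1}{-10 + P}} = \frac{P}{\frac{1}{-10 + P} \left(9 + P\right)} = P \frac{-10 + P}{9 + P} = \frac{P \left(-10 + P\right)}{9 + P}$)
$F{\left(-5 \right)} 101 = - \frac{5 \left(-10 - 5\right)}{9 - 5} \cdot 101 = \left(-5\right) \frac{1}{4} \left(-15\right) 101 = \frac{75}{4} \cdot 101 = \frac{7575}{4}$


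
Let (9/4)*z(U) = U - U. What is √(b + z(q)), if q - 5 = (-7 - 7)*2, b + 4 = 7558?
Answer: √7554 ≈ 86.914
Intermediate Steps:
b = 7554 (b = -4 + 7558 = 7554)
q = -23 (q = 5 + (-7 - 7)*2 = 5 - 14*2 = 5 - 28 = -23)
z(U) = 0 (z(U) = 4*(U - U)/9 = (4/9)*0 = 0)
√(b + z(q)) = √(7554 + 0) = √7554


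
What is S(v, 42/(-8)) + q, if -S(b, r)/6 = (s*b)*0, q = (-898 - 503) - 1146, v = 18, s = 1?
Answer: -2547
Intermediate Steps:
q = -2547 (q = -1401 - 1146 = -2547)
S(b, r) = 0 (S(b, r) = -6*1*b*0 = -6*b*0 = -6*0 = 0)
S(v, 42/(-8)) + q = 0 - 2547 = -2547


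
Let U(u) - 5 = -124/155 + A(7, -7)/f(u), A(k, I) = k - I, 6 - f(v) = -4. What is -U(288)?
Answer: -28/5 ≈ -5.6000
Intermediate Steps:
f(v) = 10 (f(v) = 6 - 1*(-4) = 6 + 4 = 10)
U(u) = 28/5 (U(u) = 5 + (-124/155 + (7 - 1*(-7))/10) = 5 + (-124*1/155 + (7 + 7)*(⅒)) = 5 + (-⅘ + 14*(⅒)) = 5 + (-⅘ + 7/5) = 5 + ⅗ = 28/5)
-U(288) = -1*28/5 = -28/5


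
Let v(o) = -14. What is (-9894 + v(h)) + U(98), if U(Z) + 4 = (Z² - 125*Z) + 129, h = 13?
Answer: -12429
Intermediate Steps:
U(Z) = 125 + Z² - 125*Z (U(Z) = -4 + ((Z² - 125*Z) + 129) = -4 + (129 + Z² - 125*Z) = 125 + Z² - 125*Z)
(-9894 + v(h)) + U(98) = (-9894 - 14) + (125 + 98² - 125*98) = -9908 + (125 + 9604 - 12250) = -9908 - 2521 = -12429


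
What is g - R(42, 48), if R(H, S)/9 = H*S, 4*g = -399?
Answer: -72975/4 ≈ -18244.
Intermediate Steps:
g = -399/4 (g = (1/4)*(-399) = -399/4 ≈ -99.750)
R(H, S) = 9*H*S (R(H, S) = 9*(H*S) = 9*H*S)
g - R(42, 48) = -399/4 - 9*42*48 = -399/4 - 1*18144 = -399/4 - 18144 = -72975/4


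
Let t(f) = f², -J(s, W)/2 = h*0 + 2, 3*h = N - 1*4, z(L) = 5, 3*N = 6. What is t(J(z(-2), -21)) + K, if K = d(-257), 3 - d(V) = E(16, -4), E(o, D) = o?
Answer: 3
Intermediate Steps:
N = 2 (N = (⅓)*6 = 2)
h = -⅔ (h = (2 - 1*4)/3 = (2 - 4)/3 = (⅓)*(-2) = -⅔ ≈ -0.66667)
d(V) = -13 (d(V) = 3 - 1*16 = 3 - 16 = -13)
J(s, W) = -4 (J(s, W) = -2*(-⅔*0 + 2) = -2*(0 + 2) = -2*2 = -4)
K = -13
t(J(z(-2), -21)) + K = (-4)² - 13 = 16 - 13 = 3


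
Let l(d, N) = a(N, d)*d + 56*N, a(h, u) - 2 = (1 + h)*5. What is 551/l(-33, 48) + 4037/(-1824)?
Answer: -7686385/3321504 ≈ -2.3141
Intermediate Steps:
a(h, u) = 7 + 5*h (a(h, u) = 2 + (1 + h)*5 = 2 + (5 + 5*h) = 7 + 5*h)
l(d, N) = 56*N + d*(7 + 5*N) (l(d, N) = (7 + 5*N)*d + 56*N = d*(7 + 5*N) + 56*N = 56*N + d*(7 + 5*N))
551/l(-33, 48) + 4037/(-1824) = 551/(56*48 - 33*(7 + 5*48)) + 4037/(-1824) = 551/(2688 - 33*(7 + 240)) + 4037*(-1/1824) = 551/(2688 - 33*247) - 4037/1824 = 551/(2688 - 8151) - 4037/1824 = 551/(-5463) - 4037/1824 = 551*(-1/5463) - 4037/1824 = -551/5463 - 4037/1824 = -7686385/3321504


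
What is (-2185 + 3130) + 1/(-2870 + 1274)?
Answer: 1508219/1596 ≈ 945.00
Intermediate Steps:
(-2185 + 3130) + 1/(-2870 + 1274) = 945 + 1/(-1596) = 945 - 1/1596 = 1508219/1596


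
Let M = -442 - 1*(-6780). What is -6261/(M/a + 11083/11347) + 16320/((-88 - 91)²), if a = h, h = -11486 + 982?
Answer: -11954800889521884/712888956193 ≈ -16770.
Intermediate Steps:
h = -10504
a = -10504
M = 6338 (M = -442 + 6780 = 6338)
-6261/(M/a + 11083/11347) + 16320/((-88 - 91)²) = -6261/(6338/(-10504) + 11083/11347) + 16320/((-88 - 91)²) = -6261/(6338*(-1/10504) + 11083*(1/11347)) + 16320/((-179)²) = -6261/(-3169/5252 + 11083/11347) + 16320/32041 = -6261/22249273/59594444 + 16320*(1/32041) = -6261*59594444/22249273 + 16320/32041 = -373120813884/22249273 + 16320/32041 = -11954800889521884/712888956193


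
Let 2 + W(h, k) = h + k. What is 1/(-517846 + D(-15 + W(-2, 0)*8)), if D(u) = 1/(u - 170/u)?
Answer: -2039/1055888041 ≈ -1.9311e-6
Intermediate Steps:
W(h, k) = -2 + h + k (W(h, k) = -2 + (h + k) = -2 + h + k)
1/(-517846 + D(-15 + W(-2, 0)*8)) = 1/(-517846 + (-15 + (-2 - 2 + 0)*8)/(-170 + (-15 + (-2 - 2 + 0)*8)²)) = 1/(-517846 + (-15 - 4*8)/(-170 + (-15 - 4*8)²)) = 1/(-517846 + (-15 - 32)/(-170 + (-15 - 32)²)) = 1/(-517846 - 47/(-170 + (-47)²)) = 1/(-517846 - 47/(-170 + 2209)) = 1/(-517846 - 47/2039) = 1/(-1055888041/2039) = -2039/1055888041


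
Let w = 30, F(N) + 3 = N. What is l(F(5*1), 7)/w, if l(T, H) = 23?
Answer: 23/30 ≈ 0.76667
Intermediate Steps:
F(N) = -3 + N
l(F(5*1), 7)/w = 23/30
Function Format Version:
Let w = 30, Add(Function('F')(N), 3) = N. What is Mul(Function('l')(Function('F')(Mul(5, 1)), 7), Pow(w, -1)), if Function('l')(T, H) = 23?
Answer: Rational(23, 30) ≈ 0.76667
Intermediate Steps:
Function('F')(N) = Add(-3, N)
Mul(Function('l')(Function('F')(Mul(5, 1)), 7), Pow(w, -1)) = Mul(23, Pow(30, -1)) = Mul(23, Rational(1, 30)) = Rational(23, 30)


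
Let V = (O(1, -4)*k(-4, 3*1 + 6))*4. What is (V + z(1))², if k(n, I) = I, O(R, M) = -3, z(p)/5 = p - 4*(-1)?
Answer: 6889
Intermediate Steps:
z(p) = 20 + 5*p (z(p) = 5*(p - 4*(-1)) = 5*(p + 4) = 5*(4 + p) = 20 + 5*p)
V = -108 (V = -3*(3*1 + 6)*4 = -3*(3 + 6)*4 = -3*9*4 = -27*4 = -108)
(V + z(1))² = (-108 + (20 + 5*1))² = (-108 + (20 + 5))² = (-108 + 25)² = (-83)² = 6889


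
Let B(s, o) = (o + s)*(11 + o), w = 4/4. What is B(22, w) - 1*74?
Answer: 202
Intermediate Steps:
w = 1 (w = 4*(1/4) = 1)
B(s, o) = (11 + o)*(o + s)
B(22, w) - 1*74 = (1**2 + 11*1 + 11*22 + 1*22) - 1*74 = (1 + 11 + 242 + 22) - 74 = 276 - 74 = 202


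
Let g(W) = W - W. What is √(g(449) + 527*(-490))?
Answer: 7*I*√5270 ≈ 508.16*I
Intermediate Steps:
g(W) = 0
√(g(449) + 527*(-490)) = √(0 + 527*(-490)) = √(0 - 258230) = √(-258230) = 7*I*√5270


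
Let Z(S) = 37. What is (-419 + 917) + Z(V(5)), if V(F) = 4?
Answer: 535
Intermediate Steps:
(-419 + 917) + Z(V(5)) = (-419 + 917) + 37 = 498 + 37 = 535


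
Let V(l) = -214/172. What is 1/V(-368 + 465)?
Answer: -86/107 ≈ -0.80374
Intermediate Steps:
V(l) = -107/86 (V(l) = -214*1/172 = -107/86)
1/V(-368 + 465) = 1/(-107/86) = -86/107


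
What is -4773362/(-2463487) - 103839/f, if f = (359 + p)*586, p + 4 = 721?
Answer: 161998267967/91371602296 ≈ 1.7730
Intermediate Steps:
p = 717 (p = -4 + 721 = 717)
f = 630536 (f = (359 + 717)*586 = 1076*586 = 630536)
-4773362/(-2463487) - 103839/f = -4773362/(-2463487) - 103839/630536 = -4773362*(-1/2463487) - 103839*1/630536 = 280786/144911 - 103839/630536 = 161998267967/91371602296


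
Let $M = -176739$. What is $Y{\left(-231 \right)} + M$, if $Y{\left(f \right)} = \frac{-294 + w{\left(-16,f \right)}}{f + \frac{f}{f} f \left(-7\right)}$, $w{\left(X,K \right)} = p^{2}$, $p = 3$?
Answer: $- \frac{81653513}{462} \approx -1.7674 \cdot 10^{5}$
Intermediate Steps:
$w{\left(X,K \right)} = 9$ ($w{\left(X,K \right)} = 3^{2} = 9$)
$Y{\left(f \right)} = \frac{95}{2 f}$ ($Y{\left(f \right)} = \frac{-294 + 9}{f + \frac{f}{f} f \left(-7\right)} = - \frac{285}{f + 1 f \left(-7\right)} = - \frac{285}{f + f \left(-7\right)} = - \frac{285}{f - 7 f} = - \frac{285}{\left(-6\right) f} = - 285 \left(- \frac{1}{6 f}\right) = \frac{95}{2 f}$)
$Y{\left(-231 \right)} + M = \frac{95}{2 \left(-231\right)} - 176739 = \frac{95}{2} \left(- \frac{1}{231}\right) - 176739 = - \frac{95}{462} - 176739 = - \frac{81653513}{462}$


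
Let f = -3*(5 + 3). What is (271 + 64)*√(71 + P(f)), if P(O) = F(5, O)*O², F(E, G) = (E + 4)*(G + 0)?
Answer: 335*I*√124345 ≈ 1.1813e+5*I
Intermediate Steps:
f = -24 (f = -3*8 = -24)
F(E, G) = G*(4 + E) (F(E, G) = (4 + E)*G = G*(4 + E))
P(O) = 9*O³ (P(O) = (O*(4 + 5))*O² = (O*9)*O² = (9*O)*O² = 9*O³)
(271 + 64)*√(71 + P(f)) = (271 + 64)*√(71 + 9*(-24)³) = 335*√(71 + 9*(-13824)) = 335*√(71 - 124416) = 335*√(-124345) = 335*(I*√124345) = 335*I*√124345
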